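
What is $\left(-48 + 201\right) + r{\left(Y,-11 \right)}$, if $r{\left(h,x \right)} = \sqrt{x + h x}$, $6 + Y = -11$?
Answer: $153 + 4 \sqrt{11} \approx 166.27$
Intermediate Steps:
$Y = -17$ ($Y = -6 - 11 = -17$)
$\left(-48 + 201\right) + r{\left(Y,-11 \right)} = \left(-48 + 201\right) + \sqrt{- 11 \left(1 - 17\right)} = 153 + \sqrt{\left(-11\right) \left(-16\right)} = 153 + \sqrt{176} = 153 + 4 \sqrt{11}$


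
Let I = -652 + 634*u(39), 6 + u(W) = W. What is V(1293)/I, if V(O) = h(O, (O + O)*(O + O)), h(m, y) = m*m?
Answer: 1671849/20270 ≈ 82.479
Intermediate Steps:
u(W) = -6 + W
h(m, y) = m²
V(O) = O²
I = 20270 (I = -652 + 634*(-6 + 39) = -652 + 634*33 = -652 + 20922 = 20270)
V(1293)/I = 1293²/20270 = 1671849*(1/20270) = 1671849/20270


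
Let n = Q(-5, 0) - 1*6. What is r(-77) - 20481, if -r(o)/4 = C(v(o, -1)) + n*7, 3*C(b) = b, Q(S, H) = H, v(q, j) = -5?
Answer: -60919/3 ≈ -20306.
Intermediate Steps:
C(b) = b/3
n = -6 (n = 0 - 1*6 = 0 - 6 = -6)
r(o) = 524/3 (r(o) = -4*((⅓)*(-5) - 6*7) = -4*(-5/3 - 42) = -4*(-131/3) = 524/3)
r(-77) - 20481 = 524/3 - 20481 = -60919/3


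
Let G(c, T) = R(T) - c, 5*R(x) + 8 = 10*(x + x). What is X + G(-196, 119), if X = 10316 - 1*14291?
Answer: -16523/5 ≈ -3304.6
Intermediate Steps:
X = -3975 (X = 10316 - 14291 = -3975)
R(x) = -8/5 + 4*x (R(x) = -8/5 + (10*(x + x))/5 = -8/5 + (10*(2*x))/5 = -8/5 + (20*x)/5 = -8/5 + 4*x)
G(c, T) = -8/5 - c + 4*T (G(c, T) = (-8/5 + 4*T) - c = -8/5 - c + 4*T)
X + G(-196, 119) = -3975 + (-8/5 - 1*(-196) + 4*119) = -3975 + (-8/5 + 196 + 476) = -3975 + 3352/5 = -16523/5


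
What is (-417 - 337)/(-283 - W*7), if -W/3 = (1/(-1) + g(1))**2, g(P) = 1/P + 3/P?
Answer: 377/47 ≈ 8.0213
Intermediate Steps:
g(P) = 4/P (g(P) = 1/P + 3/P = 4/P)
W = -27 (W = -3*(1/(-1) + 4/1)**2 = -3*(-1 + 4*1)**2 = -3*(-1 + 4)**2 = -3*3**2 = -3*9 = -27)
(-417 - 337)/(-283 - W*7) = (-417 - 337)/(-283 - 1*(-27)*7) = -754/(-283 + 27*7) = -754/(-283 + 189) = -754/(-94) = -754*(-1/94) = 377/47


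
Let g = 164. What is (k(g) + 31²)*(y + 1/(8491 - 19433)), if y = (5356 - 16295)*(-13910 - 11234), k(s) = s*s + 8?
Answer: 83862489049619415/10942 ≈ 7.6643e+12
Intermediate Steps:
k(s) = 8 + s² (k(s) = s² + 8 = 8 + s²)
y = 275050216 (y = -10939*(-25144) = 275050216)
(k(g) + 31²)*(y + 1/(8491 - 19433)) = ((8 + 164²) + 31²)*(275050216 + 1/(8491 - 19433)) = ((8 + 26896) + 961)*(275050216 + 1/(-10942)) = (26904 + 961)*(275050216 - 1/10942) = 27865*(3009599463471/10942) = 83862489049619415/10942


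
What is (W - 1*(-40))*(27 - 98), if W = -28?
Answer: -852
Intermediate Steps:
(W - 1*(-40))*(27 - 98) = (-28 - 1*(-40))*(27 - 98) = (-28 + 40)*(-71) = 12*(-71) = -852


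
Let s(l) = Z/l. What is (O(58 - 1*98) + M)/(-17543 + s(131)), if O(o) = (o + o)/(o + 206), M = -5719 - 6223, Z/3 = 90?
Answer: 129850606/190722629 ≈ 0.68083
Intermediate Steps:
Z = 270 (Z = 3*90 = 270)
M = -11942
s(l) = 270/l
O(o) = 2*o/(206 + o) (O(o) = (2*o)/(206 + o) = 2*o/(206 + o))
(O(58 - 1*98) + M)/(-17543 + s(131)) = (2*(58 - 1*98)/(206 + (58 - 1*98)) - 11942)/(-17543 + 270/131) = (2*(58 - 98)/(206 + (58 - 98)) - 11942)/(-17543 + 270*(1/131)) = (2*(-40)/(206 - 40) - 11942)/(-17543 + 270/131) = (2*(-40)/166 - 11942)/(-2297863/131) = (2*(-40)*(1/166) - 11942)*(-131/2297863) = (-40/83 - 11942)*(-131/2297863) = -991226/83*(-131/2297863) = 129850606/190722629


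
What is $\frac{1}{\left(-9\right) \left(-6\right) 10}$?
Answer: $\frac{1}{540} \approx 0.0018519$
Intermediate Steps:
$\frac{1}{\left(-9\right) \left(-6\right) 10} = \frac{1}{54 \cdot 10} = \frac{1}{540}$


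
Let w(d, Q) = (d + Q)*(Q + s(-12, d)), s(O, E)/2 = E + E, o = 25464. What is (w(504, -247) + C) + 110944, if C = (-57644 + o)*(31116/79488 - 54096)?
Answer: 2883695902507/1656 ≈ 1.7414e+9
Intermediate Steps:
C = 2882759306995/1656 (C = (-57644 + 25464)*(31116/79488 - 54096) = -32180*(31116*(1/79488) - 54096) = -32180*(2593/6624 - 54096) = -32180*(-358329311/6624) = 2882759306995/1656 ≈ 1.7408e+9)
s(O, E) = 4*E (s(O, E) = 2*(E + E) = 2*(2*E) = 4*E)
w(d, Q) = (Q + d)*(Q + 4*d) (w(d, Q) = (d + Q)*(Q + 4*d) = (Q + d)*(Q + 4*d))
(w(504, -247) + C) + 110944 = (((-247)**2 + 4*504**2 + 5*(-247)*504) + 2882759306995/1656) + 110944 = ((61009 + 4*254016 - 622440) + 2882759306995/1656) + 110944 = ((61009 + 1016064 - 622440) + 2882759306995/1656) + 110944 = (454633 + 2882759306995/1656) + 110944 = 2883512179243/1656 + 110944 = 2883695902507/1656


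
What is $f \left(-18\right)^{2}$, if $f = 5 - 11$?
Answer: $-1944$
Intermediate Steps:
$f = -6$ ($f = 5 - 11 = -6$)
$f \left(-18\right)^{2} = - 6 \left(-18\right)^{2} = \left(-6\right) 324 = -1944$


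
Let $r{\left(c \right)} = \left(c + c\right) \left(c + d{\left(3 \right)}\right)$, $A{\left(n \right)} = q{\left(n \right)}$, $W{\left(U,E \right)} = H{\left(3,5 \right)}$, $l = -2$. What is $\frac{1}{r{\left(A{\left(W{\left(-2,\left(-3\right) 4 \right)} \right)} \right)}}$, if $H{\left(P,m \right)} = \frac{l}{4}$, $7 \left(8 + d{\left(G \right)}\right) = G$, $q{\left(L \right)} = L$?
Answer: $\frac{14}{113} \approx 0.12389$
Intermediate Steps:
$d{\left(G \right)} = -8 + \frac{G}{7}$
$H{\left(P,m \right)} = - \frac{1}{2}$ ($H{\left(P,m \right)} = - \frac{2}{4} = \left(-2\right) \frac{1}{4} = - \frac{1}{2}$)
$W{\left(U,E \right)} = - \frac{1}{2}$
$A{\left(n \right)} = n$
$r{\left(c \right)} = 2 c \left(- \frac{53}{7} + c\right)$ ($r{\left(c \right)} = \left(c + c\right) \left(c + \left(-8 + \frac{1}{7} \cdot 3\right)\right) = 2 c \left(c + \left(-8 + \frac{3}{7}\right)\right) = 2 c \left(c - \frac{53}{7}\right) = 2 c \left(- \frac{53}{7} + c\right)$)
$\frac{1}{r{\left(A{\left(W{\left(-2,\left(-3\right) 4 \right)} \right)} \right)}} = \frac{1}{\frac{2}{7} \left(- \frac{1}{2}\right) \left(-53 + 7 \left(- \frac{1}{2}\right)\right)} = \frac{1}{\frac{2}{7} \left(- \frac{1}{2}\right) \left(-53 - \frac{7}{2}\right)} = \frac{1}{\frac{2}{7} \left(- \frac{1}{2}\right) \left(- \frac{113}{2}\right)} = \frac{1}{\frac{113}{14}} = \frac{14}{113}$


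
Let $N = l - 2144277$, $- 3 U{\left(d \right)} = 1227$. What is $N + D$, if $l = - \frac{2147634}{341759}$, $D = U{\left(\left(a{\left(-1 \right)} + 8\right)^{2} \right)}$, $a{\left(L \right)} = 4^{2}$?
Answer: $- \frac{732967890308}{341759} \approx -2.1447 \cdot 10^{6}$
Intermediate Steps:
$a{\left(L \right)} = 16$
$U{\left(d \right)} = -409$ ($U{\left(d \right)} = \left(- \frac{1}{3}\right) 1227 = -409$)
$D = -409$
$l = - \frac{2147634}{341759}$ ($l = \left(-2147634\right) \frac{1}{341759} = - \frac{2147634}{341759} \approx -6.2841$)
$N = - \frac{732828110877}{341759}$ ($N = - \frac{2147634}{341759} - 2144277 = - \frac{732828110877}{341759} \approx -2.1443 \cdot 10^{6}$)
$N + D = - \frac{732828110877}{341759} - 409 = - \frac{732967890308}{341759}$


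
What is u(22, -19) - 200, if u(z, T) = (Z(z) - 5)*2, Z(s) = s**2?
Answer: 758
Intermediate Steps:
u(z, T) = -10 + 2*z**2 (u(z, T) = (z**2 - 5)*2 = (-5 + z**2)*2 = -10 + 2*z**2)
u(22, -19) - 200 = (-10 + 2*22**2) - 200 = (-10 + 2*484) - 200 = (-10 + 968) - 200 = 958 - 200 = 758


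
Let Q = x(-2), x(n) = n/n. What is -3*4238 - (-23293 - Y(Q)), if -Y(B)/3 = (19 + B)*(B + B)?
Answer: 10459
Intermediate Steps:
x(n) = 1
Q = 1
Y(B) = -6*B*(19 + B) (Y(B) = -3*(19 + B)*(B + B) = -3*(19 + B)*2*B = -6*B*(19 + B))
-3*4238 - (-23293 - Y(Q)) = -3*4238 - (-23293 - (-6)*(19 + 1)) = -12714 - (-23293 - (-6)*20) = -12714 - (-23293 - 1*(-120)) = -12714 - (-23293 + 120) = -12714 - 1*(-23173) = -12714 + 23173 = 10459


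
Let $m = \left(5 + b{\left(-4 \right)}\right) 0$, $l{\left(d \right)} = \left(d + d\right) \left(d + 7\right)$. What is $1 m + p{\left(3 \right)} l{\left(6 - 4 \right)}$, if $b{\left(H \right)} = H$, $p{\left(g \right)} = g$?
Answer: $108$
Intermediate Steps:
$l{\left(d \right)} = 2 d \left(7 + d\right)$
$m = 0$ ($m = \left(5 - 4\right) 0 = 1 \cdot 0 = 0$)
$1 m + p{\left(3 \right)} l{\left(6 - 4 \right)} = 1 \cdot 0 + 3 \cdot 2 \left(6 - 4\right) \left(7 + \left(6 - 4\right)\right) = 0 + 3 \cdot 2 \left(6 - 4\right) \left(7 + \left(6 - 4\right)\right) = 0 + 3 \cdot 2 \cdot 2 \left(7 + 2\right) = 0 + 3 \cdot 2 \cdot 2 \cdot 9 = 0 + 3 \cdot 36 = 0 + 108 = 108$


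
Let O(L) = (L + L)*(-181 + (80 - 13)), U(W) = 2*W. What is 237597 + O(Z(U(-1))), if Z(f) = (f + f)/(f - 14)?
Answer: 237540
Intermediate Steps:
Z(f) = 2*f/(-14 + f) (Z(f) = (2*f)/(-14 + f) = 2*f/(-14 + f))
O(L) = -228*L (O(L) = (2*L)*(-181 + 67) = (2*L)*(-114) = -228*L)
237597 + O(Z(U(-1))) = 237597 - 456*2*(-1)/(-14 + 2*(-1)) = 237597 - 456*(-2)/(-14 - 2) = 237597 - 456*(-2)/(-16) = 237597 - 456*(-2)*(-1)/16 = 237597 - 228*¼ = 237597 - 57 = 237540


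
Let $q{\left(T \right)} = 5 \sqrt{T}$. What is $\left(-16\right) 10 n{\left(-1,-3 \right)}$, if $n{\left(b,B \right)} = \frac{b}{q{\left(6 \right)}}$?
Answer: $\frac{16 \sqrt{6}}{3} \approx 13.064$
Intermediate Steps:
$n{\left(b,B \right)} = \frac{b \sqrt{6}}{30}$ ($n{\left(b,B \right)} = \frac{b}{5 \sqrt{6}} = b \frac{\sqrt{6}}{30} = \frac{b \sqrt{6}}{30}$)
$\left(-16\right) 10 n{\left(-1,-3 \right)} = \left(-16\right) 10 \cdot \frac{1}{30} \left(-1\right) \sqrt{6} = - 160 \left(- \frac{\sqrt{6}}{30}\right) = \frac{16 \sqrt{6}}{3}$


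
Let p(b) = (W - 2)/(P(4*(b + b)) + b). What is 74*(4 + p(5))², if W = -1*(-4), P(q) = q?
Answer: 2451176/2025 ≈ 1210.5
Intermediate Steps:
W = 4
p(b) = 2/(9*b) (p(b) = (4 - 2)/(4*(b + b) + b) = 2/(4*(2*b) + b) = 2/(8*b + b) = 2/((9*b)) = 2*(1/(9*b)) = 2/(9*b))
74*(4 + p(5))² = 74*(4 + (2/9)/5)² = 74*(4 + (2/9)*(⅕))² = 74*(4 + 2/45)² = 74*(182/45)² = 74*(33124/2025) = 2451176/2025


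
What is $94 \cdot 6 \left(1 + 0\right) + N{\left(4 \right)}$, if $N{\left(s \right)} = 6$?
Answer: $570$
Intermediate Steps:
$94 \cdot 6 \left(1 + 0\right) + N{\left(4 \right)} = 94 \cdot 6 \left(1 + 0\right) + 6 = 94 \cdot 6 \cdot 1 + 6 = 94 \cdot 6 + 6 = 564 + 6 = 570$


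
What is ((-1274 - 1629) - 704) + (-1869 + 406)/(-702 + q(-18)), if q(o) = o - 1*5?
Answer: -2613612/725 ≈ -3605.0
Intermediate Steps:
q(o) = -5 + o (q(o) = o - 5 = -5 + o)
((-1274 - 1629) - 704) + (-1869 + 406)/(-702 + q(-18)) = ((-1274 - 1629) - 704) + (-1869 + 406)/(-702 + (-5 - 18)) = (-2903 - 704) - 1463/(-702 - 23) = -3607 - 1463/(-725) = -3607 - 1463*(-1/725) = -3607 + 1463/725 = -2613612/725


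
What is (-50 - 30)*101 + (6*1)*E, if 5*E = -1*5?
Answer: -8086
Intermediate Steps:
E = -1 (E = (-1*5)/5 = (1/5)*(-5) = -1)
(-50 - 30)*101 + (6*1)*E = (-50 - 30)*101 + (6*1)*(-1) = -80*101 + 6*(-1) = -8080 - 6 = -8086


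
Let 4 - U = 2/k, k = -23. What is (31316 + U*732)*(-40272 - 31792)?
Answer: -56863972864/23 ≈ -2.4723e+9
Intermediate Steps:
U = 94/23 (U = 4 - 2/(-23) = 4 - 2*(-1)/23 = 4 - 1*(-2/23) = 4 + 2/23 = 94/23 ≈ 4.0870)
(31316 + U*732)*(-40272 - 31792) = (31316 + (94/23)*732)*(-40272 - 31792) = (31316 + 68808/23)*(-72064) = (789076/23)*(-72064) = -56863972864/23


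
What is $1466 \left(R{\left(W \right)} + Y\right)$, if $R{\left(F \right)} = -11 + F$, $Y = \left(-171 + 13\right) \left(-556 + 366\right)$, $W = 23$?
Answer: $44026912$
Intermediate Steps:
$Y = 30020$ ($Y = \left(-158\right) \left(-190\right) = 30020$)
$1466 \left(R{\left(W \right)} + Y\right) = 1466 \left(\left(-11 + 23\right) + 30020\right) = 1466 \left(12 + 30020\right) = 1466 \cdot 30032 = 44026912$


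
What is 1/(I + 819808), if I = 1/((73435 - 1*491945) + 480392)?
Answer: 61882/50731358657 ≈ 1.2198e-6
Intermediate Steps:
I = 1/61882 (I = 1/((73435 - 491945) + 480392) = 1/(-418510 + 480392) = 1/61882 ≈ 1.6160e-5)
1/(I + 819808) = 1/(1/61882 + 819808) = 1/(50731358657/61882) = 61882/50731358657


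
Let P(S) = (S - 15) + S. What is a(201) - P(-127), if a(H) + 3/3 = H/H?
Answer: 269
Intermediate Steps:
P(S) = -15 + 2*S (P(S) = (-15 + S) + S = -15 + 2*S)
a(H) = 0 (a(H) = -1 + H/H = -1 + 1 = 0)
a(201) - P(-127) = 0 - (-15 + 2*(-127)) = 0 - (-15 - 254) = 0 - 1*(-269) = 0 + 269 = 269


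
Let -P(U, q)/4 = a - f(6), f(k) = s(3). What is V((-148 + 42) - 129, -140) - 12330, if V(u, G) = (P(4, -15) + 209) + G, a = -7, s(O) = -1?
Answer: -12237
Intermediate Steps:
f(k) = -1
P(U, q) = 24 (P(U, q) = -4*(-7 - 1*(-1)) = -4*(-7 + 1) = -4*(-6) = 24)
V(u, G) = 233 + G (V(u, G) = (24 + 209) + G = 233 + G)
V((-148 + 42) - 129, -140) - 12330 = (233 - 140) - 12330 = 93 - 12330 = -12237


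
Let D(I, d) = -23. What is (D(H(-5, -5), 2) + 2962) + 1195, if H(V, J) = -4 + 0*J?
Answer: 4134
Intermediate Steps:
H(V, J) = -4 (H(V, J) = -4 + 0 = -4)
(D(H(-5, -5), 2) + 2962) + 1195 = (-23 + 2962) + 1195 = 2939 + 1195 = 4134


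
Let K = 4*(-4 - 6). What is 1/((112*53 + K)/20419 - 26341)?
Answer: -20419/537850983 ≈ -3.7964e-5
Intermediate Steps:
K = -40 (K = 4*(-10) = -40)
1/((112*53 + K)/20419 - 26341) = 1/((112*53 - 40)/20419 - 26341) = 1/((5936 - 40)*(1/20419) - 26341) = 1/(5896*(1/20419) - 26341) = 1/(5896/20419 - 26341) = 1/(-537850983/20419) = -20419/537850983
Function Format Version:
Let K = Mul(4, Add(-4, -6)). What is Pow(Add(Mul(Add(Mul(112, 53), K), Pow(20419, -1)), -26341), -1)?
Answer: Rational(-20419, 537850983) ≈ -3.7964e-5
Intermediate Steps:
K = -40 (K = Mul(4, -10) = -40)
Pow(Add(Mul(Add(Mul(112, 53), K), Pow(20419, -1)), -26341), -1) = Pow(Add(Mul(Add(Mul(112, 53), -40), Pow(20419, -1)), -26341), -1) = Pow(Add(Mul(Add(5936, -40), Rational(1, 20419)), -26341), -1) = Pow(Add(Mul(5896, Rational(1, 20419)), -26341), -1) = Pow(Add(Rational(5896, 20419), -26341), -1) = Pow(Rational(-537850983, 20419), -1) = Rational(-20419, 537850983)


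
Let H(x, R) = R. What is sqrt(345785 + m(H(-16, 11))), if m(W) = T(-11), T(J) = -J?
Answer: 2*sqrt(86449) ≈ 588.04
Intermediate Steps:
m(W) = 11 (m(W) = -1*(-11) = 11)
sqrt(345785 + m(H(-16, 11))) = sqrt(345785 + 11) = sqrt(345796) = 2*sqrt(86449)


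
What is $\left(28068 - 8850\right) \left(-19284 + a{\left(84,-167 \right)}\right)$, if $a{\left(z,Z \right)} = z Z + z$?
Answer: $-638575704$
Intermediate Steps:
$a{\left(z,Z \right)} = z + Z z$ ($a{\left(z,Z \right)} = Z z + z = z + Z z$)
$\left(28068 - 8850\right) \left(-19284 + a{\left(84,-167 \right)}\right) = \left(28068 - 8850\right) \left(-19284 + 84 \left(1 - 167\right)\right) = 19218 \left(-19284 + 84 \left(-166\right)\right) = 19218 \left(-19284 - 13944\right) = 19218 \left(-33228\right) = -638575704$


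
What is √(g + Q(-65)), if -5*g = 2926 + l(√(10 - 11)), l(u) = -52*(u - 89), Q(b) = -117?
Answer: √(-40695 + 260*I)/5 ≈ 0.12888 + 40.346*I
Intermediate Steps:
l(u) = 4628 - 52*u (l(u) = -52*(-89 + u) = 4628 - 52*u)
g = -7554/5 + 52*I/5 (g = -(2926 + (4628 - 52*√(10 - 11)))/5 = -(2926 + (4628 - 52*I))/5 = -(7554 - 52*I)/5 = -7554/5 + 52*I/5 ≈ -1510.8 + 10.4*I)
√(g + Q(-65)) = √((-7554/5 + 52*I/5) - 117) = √(-8139/5 + 52*I/5)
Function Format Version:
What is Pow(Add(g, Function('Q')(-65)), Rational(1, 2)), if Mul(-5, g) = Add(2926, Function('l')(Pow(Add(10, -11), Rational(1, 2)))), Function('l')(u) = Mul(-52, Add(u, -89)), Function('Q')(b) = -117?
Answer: Mul(Rational(1, 5), Pow(Add(-40695, Mul(260, I)), Rational(1, 2))) ≈ Add(0.12888, Mul(40.346, I))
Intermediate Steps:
Function('l')(u) = Add(4628, Mul(-52, u)) (Function('l')(u) = Mul(-52, Add(-89, u)) = Add(4628, Mul(-52, u)))
g = Add(Rational(-7554, 5), Mul(Rational(52, 5), I)) (g = Mul(Rational(-1, 5), Add(2926, Add(4628, Mul(-52, Pow(Add(10, -11), Rational(1, 2)))))) = Mul(Rational(-1, 5), Add(2926, Add(4628, Mul(-52, Pow(-1, Rational(1, 2)))))) = Mul(Rational(-1, 5), Add(2926, Add(4628, Mul(-52, I)))) = Mul(Rational(-1, 5), Add(7554, Mul(-52, I))) = Add(Rational(-7554, 5), Mul(Rational(52, 5), I)) ≈ Add(-1510.8, Mul(10.400, I)))
Pow(Add(g, Function('Q')(-65)), Rational(1, 2)) = Pow(Add(Add(Rational(-7554, 5), Mul(Rational(52, 5), I)), -117), Rational(1, 2)) = Pow(Add(Rational(-8139, 5), Mul(Rational(52, 5), I)), Rational(1, 2))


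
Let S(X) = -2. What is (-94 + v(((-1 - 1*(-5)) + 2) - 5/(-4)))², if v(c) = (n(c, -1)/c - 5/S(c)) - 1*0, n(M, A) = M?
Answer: 32761/4 ≈ 8190.3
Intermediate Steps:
v(c) = 7/2 (v(c) = (c/c - 5/(-2)) - 1*0 = (1 - 5*(-½)) + 0 = (1 + 5/2) + 0 = 7/2 + 0 = 7/2)
(-94 + v(((-1 - 1*(-5)) + 2) - 5/(-4)))² = (-94 + 7/2)² = (-181/2)² = 32761/4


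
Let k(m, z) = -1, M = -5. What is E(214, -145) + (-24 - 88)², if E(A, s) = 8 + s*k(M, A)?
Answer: 12697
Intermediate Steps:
E(A, s) = 8 - s (E(A, s) = 8 + s*(-1) = 8 - s)
E(214, -145) + (-24 - 88)² = (8 - 1*(-145)) + (-24 - 88)² = (8 + 145) + (-112)² = 153 + 12544 = 12697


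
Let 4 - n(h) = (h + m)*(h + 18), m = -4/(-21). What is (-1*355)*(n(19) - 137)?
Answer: 6284920/21 ≈ 2.9928e+5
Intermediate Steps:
m = 4/21 (m = -4*(-1/21) = 4/21 ≈ 0.19048)
n(h) = 4 - (18 + h)*(4/21 + h) (n(h) = 4 - (h + 4/21)*(h + 18) = 4 - (4/21 + h)*(18 + h) = 4 - (18 + h)*(4/21 + h))
(-1*355)*(n(19) - 137) = (-1*355)*((4/7 - 1*19² - 382/21*19) - 137) = -355*((4/7 - 1*361 - 7258/21) - 137) = -355*((4/7 - 361 - 7258/21) - 137) = -355*(-14827/21 - 137) = -355*(-17704/21) = 6284920/21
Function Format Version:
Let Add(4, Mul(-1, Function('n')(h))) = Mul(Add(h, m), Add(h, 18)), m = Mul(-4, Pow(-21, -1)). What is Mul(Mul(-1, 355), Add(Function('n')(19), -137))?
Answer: Rational(6284920, 21) ≈ 2.9928e+5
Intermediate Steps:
m = Rational(4, 21) (m = Mul(-4, Rational(-1, 21)) = Rational(4, 21) ≈ 0.19048)
Function('n')(h) = Add(4, Mul(-1, Add(18, h), Add(Rational(4, 21), h))) (Function('n')(h) = Add(4, Mul(-1, Mul(Add(h, Rational(4, 21)), Add(h, 18)))) = Add(4, Mul(-1, Mul(Add(Rational(4, 21), h), Add(18, h)))) = Add(4, Mul(-1, Mul(Add(18, h), Add(Rational(4, 21), h)))) = Add(4, Mul(-1, Add(18, h), Add(Rational(4, 21), h))))
Mul(Mul(-1, 355), Add(Function('n')(19), -137)) = Mul(Mul(-1, 355), Add(Add(Rational(4, 7), Mul(-1, Pow(19, 2)), Mul(Rational(-382, 21), 19)), -137)) = Mul(-355, Add(Add(Rational(4, 7), Mul(-1, 361), Rational(-7258, 21)), -137)) = Mul(-355, Add(Add(Rational(4, 7), -361, Rational(-7258, 21)), -137)) = Mul(-355, Add(Rational(-14827, 21), -137)) = Mul(-355, Rational(-17704, 21)) = Rational(6284920, 21)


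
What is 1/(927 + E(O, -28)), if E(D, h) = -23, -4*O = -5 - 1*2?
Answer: 1/904 ≈ 0.0011062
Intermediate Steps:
O = 7/4 (O = -(-5 - 1*2)/4 = -(-5 - 2)/4 = -¼*(-7) = 7/4 ≈ 1.7500)
1/(927 + E(O, -28)) = 1/(927 - 23) = 1/904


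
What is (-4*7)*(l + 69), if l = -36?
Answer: -924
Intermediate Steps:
(-4*7)*(l + 69) = (-4*7)*(-36 + 69) = -28*33 = -924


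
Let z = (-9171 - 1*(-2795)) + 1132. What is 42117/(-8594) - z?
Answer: 45024819/8594 ≈ 5239.1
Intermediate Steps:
z = -5244 (z = (-9171 + 2795) + 1132 = -6376 + 1132 = -5244)
42117/(-8594) - z = 42117/(-8594) - 1*(-5244) = 42117*(-1/8594) + 5244 = -42117/8594 + 5244 = 45024819/8594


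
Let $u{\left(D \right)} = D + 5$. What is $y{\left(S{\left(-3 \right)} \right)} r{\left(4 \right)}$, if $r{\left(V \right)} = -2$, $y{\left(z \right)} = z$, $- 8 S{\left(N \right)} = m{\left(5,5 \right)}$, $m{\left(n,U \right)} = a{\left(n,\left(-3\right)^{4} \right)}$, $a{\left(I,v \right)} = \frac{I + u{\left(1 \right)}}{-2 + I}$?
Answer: $\frac{11}{12} \approx 0.91667$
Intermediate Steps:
$u{\left(D \right)} = 5 + D$
$a{\left(I,v \right)} = \frac{6 + I}{-2 + I}$ ($a{\left(I,v \right)} = \frac{I + \left(5 + 1\right)}{-2 + I} = \frac{I + 6}{-2 + I} = \frac{6 + I}{-2 + I}$)
$m{\left(n,U \right)} = \frac{6 + n}{-2 + n}$
$S{\left(N \right)} = - \frac{11}{24}$ ($S{\left(N \right)} = - \frac{\frac{1}{-2 + 5} \left(6 + 5\right)}{8} = - \frac{\frac{1}{3} \cdot 11}{8} = \left(- \frac{1}{8}\right) \frac{11}{3} = - \frac{11}{24}$)
$y{\left(S{\left(-3 \right)} \right)} r{\left(4 \right)} = \left(- \frac{11}{24}\right) \left(-2\right) = \frac{11}{12}$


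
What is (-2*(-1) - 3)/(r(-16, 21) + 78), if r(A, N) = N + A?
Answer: -1/83 ≈ -0.012048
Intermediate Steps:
r(A, N) = A + N
(-2*(-1) - 3)/(r(-16, 21) + 78) = (-2*(-1) - 3)/((-16 + 21) + 78) = (2 - 3)/(5 + 78) = -1/83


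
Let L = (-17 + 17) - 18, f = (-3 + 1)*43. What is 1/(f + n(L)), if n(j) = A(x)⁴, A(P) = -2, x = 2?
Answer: -1/70 ≈ -0.014286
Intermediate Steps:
f = -86 (f = -2*43 = -86)
L = -18 (L = 0 - 18 = -18)
n(j) = 16 (n(j) = (-2)⁴ = 16)
1/(f + n(L)) = 1/(-86 + 16) = 1/(-70) = -1/70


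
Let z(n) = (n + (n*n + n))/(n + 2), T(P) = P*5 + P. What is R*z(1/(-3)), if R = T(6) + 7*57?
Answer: -145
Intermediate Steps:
T(P) = 6*P (T(P) = 5*P + P = 6*P)
z(n) = (n² + 2*n)/(2 + n) (z(n) = (n + (n² + n))/(2 + n) = (n + (n + n²))/(2 + n) = (n² + 2*n)/(2 + n))
R = 435 (R = 6*6 + 7*57 = 36 + 399 = 435)
R*z(1/(-3)) = 435*(1/(-3)) = 435*(1*(-⅓)) = 435*(-⅓) = -145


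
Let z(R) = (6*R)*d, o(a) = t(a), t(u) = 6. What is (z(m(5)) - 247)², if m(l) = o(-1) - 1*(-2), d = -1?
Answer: 87025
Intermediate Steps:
o(a) = 6
m(l) = 8 (m(l) = 6 - 1*(-2) = 6 + 2 = 8)
z(R) = -6*R (z(R) = (6*R)*(-1) = -6*R)
(z(m(5)) - 247)² = (-6*8 - 247)² = (-48 - 247)² = (-295)² = 87025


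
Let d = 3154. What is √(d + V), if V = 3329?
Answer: √6483 ≈ 80.517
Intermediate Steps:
√(d + V) = √(3154 + 3329) = √6483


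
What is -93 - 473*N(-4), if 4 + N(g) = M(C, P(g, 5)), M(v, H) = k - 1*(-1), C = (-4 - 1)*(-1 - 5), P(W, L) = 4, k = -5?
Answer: 3691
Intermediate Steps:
C = 30 (C = -5*(-6) = 30)
M(v, H) = -4 (M(v, H) = -5 - 1*(-1) = -5 + 1 = -4)
N(g) = -8 (N(g) = -4 - 4 = -8)
-93 - 473*N(-4) = -93 - 473*(-8) = -93 + 3784 = 3691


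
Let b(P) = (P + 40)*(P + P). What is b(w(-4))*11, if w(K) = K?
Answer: -3168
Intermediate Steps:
b(P) = 2*P*(40 + P) (b(P) = (40 + P)*(2*P) = 2*P*(40 + P))
b(w(-4))*11 = (2*(-4)*(40 - 4))*11 = (2*(-4)*36)*11 = -288*11 = -3168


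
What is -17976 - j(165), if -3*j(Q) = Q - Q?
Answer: -17976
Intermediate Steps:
j(Q) = 0 (j(Q) = -(Q - Q)/3 = -⅓*0 = 0)
-17976 - j(165) = -17976 - 1*0 = -17976 + 0 = -17976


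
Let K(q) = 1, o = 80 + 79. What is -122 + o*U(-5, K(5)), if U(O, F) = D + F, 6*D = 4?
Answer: 143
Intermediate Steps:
D = 2/3 (D = (1/6)*4 = 2/3 ≈ 0.66667)
o = 159
U(O, F) = 2/3 + F
-122 + o*U(-5, K(5)) = -122 + 159*(2/3 + 1) = -122 + 159*(5/3) = -122 + 265 = 143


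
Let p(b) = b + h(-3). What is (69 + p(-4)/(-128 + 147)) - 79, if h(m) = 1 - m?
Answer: -10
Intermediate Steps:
p(b) = 4 + b (p(b) = b + (1 - 1*(-3)) = b + (1 + 3) = b + 4 = 4 + b)
(69 + p(-4)/(-128 + 147)) - 79 = (69 + (4 - 4)/(-128 + 147)) - 79 = (69 + 0/19) - 79 = (69 + 0*(1/19)) - 79 = (69 + 0) - 79 = 69 - 79 = -10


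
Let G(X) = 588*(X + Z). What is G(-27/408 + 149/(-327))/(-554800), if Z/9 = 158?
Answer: -3097582873/2056088800 ≈ -1.5065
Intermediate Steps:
Z = 1422 (Z = 9*158 = 1422)
G(X) = 836136 + 588*X (G(X) = 588*(X + 1422) = 588*(1422 + X) = 836136 + 588*X)
G(-27/408 + 149/(-327))/(-554800) = (836136 + 588*(-27/408 + 149/(-327)))/(-554800) = (836136 + 588*(-27*1/408 + 149*(-1/327)))*(-1/554800) = (836136 + 588*(-9/136 - 149/327))*(-1/554800) = (836136 + 588*(-23207/44472))*(-1/554800) = (836136 - 1137143/3706)*(-1/554800) = (3097582873/3706)*(-1/554800) = -3097582873/2056088800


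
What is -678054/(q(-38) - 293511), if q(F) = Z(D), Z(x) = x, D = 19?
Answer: 339027/146746 ≈ 2.3103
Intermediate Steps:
q(F) = 19
-678054/(q(-38) - 293511) = -678054/(19 - 293511) = -678054/(-293492) = -678054*(-1/293492) = 339027/146746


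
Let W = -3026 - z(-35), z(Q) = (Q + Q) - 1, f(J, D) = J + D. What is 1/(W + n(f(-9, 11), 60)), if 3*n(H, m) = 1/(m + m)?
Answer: -360/1063799 ≈ -0.00033841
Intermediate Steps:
f(J, D) = D + J
z(Q) = -1 + 2*Q (z(Q) = 2*Q - 1 = -1 + 2*Q)
n(H, m) = 1/(6*m) (n(H, m) = 1/(3*(m + m)) = 1/(3*((2*m))) = (1/(2*m))/3 = 1/(6*m))
W = -2955 (W = -3026 - (-1 + 2*(-35)) = -3026 - (-1 - 70) = -3026 - 1*(-71) = -3026 + 71 = -2955)
1/(W + n(f(-9, 11), 60)) = 1/(-2955 + (⅙)/60) = 1/(-2955 + (⅙)*(1/60)) = 1/(-2955 + 1/360) = 1/(-1063799/360) = -360/1063799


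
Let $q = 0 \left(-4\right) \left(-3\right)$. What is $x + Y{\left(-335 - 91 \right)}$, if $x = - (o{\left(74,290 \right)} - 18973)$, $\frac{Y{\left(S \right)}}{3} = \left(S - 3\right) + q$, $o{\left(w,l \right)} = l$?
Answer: $17396$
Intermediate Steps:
$q = 0$ ($q = 0 \left(-3\right) = 0$)
$Y{\left(S \right)} = -9 + 3 S$ ($Y{\left(S \right)} = 3 \left(\left(S - 3\right) + 0\right) = 3 \left(\left(-3 + S\right) + 0\right) = 3 \left(-3 + S\right) = -9 + 3 S$)
$x = 18683$ ($x = - (290 - 18973) = \left(-1\right) \left(-18683\right) = 18683$)
$x + Y{\left(-335 - 91 \right)} = 18683 + \left(-9 + 3 \left(-335 - 91\right)\right) = 18683 + \left(-9 + 3 \left(-426\right)\right) = 18683 - 1287 = 17396$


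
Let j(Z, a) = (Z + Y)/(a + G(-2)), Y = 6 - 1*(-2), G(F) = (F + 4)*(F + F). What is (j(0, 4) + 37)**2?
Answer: 1225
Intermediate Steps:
G(F) = 2*F*(4 + F) (G(F) = (4 + F)*(2*F) = 2*F*(4 + F))
Y = 8 (Y = 6 + 2 = 8)
j(Z, a) = (8 + Z)/(-8 + a) (j(Z, a) = (Z + 8)/(a + 2*(-2)*(4 - 2)) = (8 + Z)/(a + 2*(-2)*2) = (8 + Z)/(a - 8) = (8 + Z)/(-8 + a))
(j(0, 4) + 37)**2 = ((8 + 0)/(-8 + 4) + 37)**2 = (8/(-4) + 37)**2 = (-1/4*8 + 37)**2 = (-2 + 37)**2 = 35**2 = 1225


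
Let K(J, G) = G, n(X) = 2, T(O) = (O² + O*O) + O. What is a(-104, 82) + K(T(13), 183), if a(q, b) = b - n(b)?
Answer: 263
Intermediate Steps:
T(O) = O + 2*O² (T(O) = (O² + O²) + O = 2*O² + O = O + 2*O²)
a(q, b) = -2 + b (a(q, b) = b - 1*2 = b - 2 = -2 + b)
a(-104, 82) + K(T(13), 183) = (-2 + 82) + 183 = 80 + 183 = 263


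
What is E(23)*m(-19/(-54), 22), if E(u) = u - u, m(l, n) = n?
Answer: 0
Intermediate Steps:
E(u) = 0
E(23)*m(-19/(-54), 22) = 0*22 = 0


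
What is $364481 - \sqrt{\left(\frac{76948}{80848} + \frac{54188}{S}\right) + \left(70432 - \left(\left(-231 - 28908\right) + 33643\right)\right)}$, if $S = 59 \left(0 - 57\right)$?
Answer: $364481 - \frac{\sqrt{210899299376267457}}{1788762} \approx 3.6422 \cdot 10^{5}$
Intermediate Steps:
$S = -3363$ ($S = 59 \left(-57\right) = -3363$)
$364481 - \sqrt{\left(\frac{76948}{80848} + \frac{54188}{S}\right) + \left(70432 - \left(\left(-231 - 28908\right) + 33643\right)\right)} = 364481 - \sqrt{\left(\frac{76948}{80848} + \frac{54188}{-3363}\right) + \left(70432 - \left(\left(-231 - 28908\right) + 33643\right)\right)} = 364481 - \sqrt{\left(76948 \cdot \frac{1}{80848} + 54188 \left(- \frac{1}{3363}\right)\right) + \left(70432 - \left(-29139 + 33643\right)\right)} = 364481 - \sqrt{\left(\frac{19237}{20212} - \frac{2852}{177}\right) + \left(70432 - 4504\right)} = 364481 - \sqrt{- \frac{54239675}{3577524} + \left(70432 - 4504\right)} = 364481 - \sqrt{- \frac{54239675}{3577524} + 65928} = 364481 - \sqrt{\frac{235804762597}{3577524}} = 364481 - \frac{\sqrt{210899299376267457}}{1788762}$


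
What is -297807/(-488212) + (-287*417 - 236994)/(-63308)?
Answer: 24123200529/3863465662 ≈ 6.2439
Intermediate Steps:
-297807/(-488212) + (-287*417 - 236994)/(-63308) = -297807*(-1/488212) + (-119679 - 236994)*(-1/63308) = 297807/488212 - 356673*(-1/63308) = 297807/488212 + 356673/63308 = 24123200529/3863465662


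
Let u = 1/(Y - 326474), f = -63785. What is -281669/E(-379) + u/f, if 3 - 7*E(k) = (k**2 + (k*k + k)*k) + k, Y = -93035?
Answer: -52759045985070856/1449047680466326035 ≈ -0.036409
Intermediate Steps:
E(k) = 3/7 - k/7 - k**2/7 - k*(k + k**2)/7 (E(k) = 3/7 - ((k**2 + (k*k + k)*k) + k)/7 = 3/7 - ((k**2 + (k**2 + k)*k) + k)/7 = 3/7 - ((k**2 + (k + k**2)*k) + k)/7 = 3/7 - ((k**2 + k*(k + k**2)) + k)/7 = 3/7 - (k + k**2 + k*(k + k**2))/7 = 3/7 + (-k/7 - k**2/7 - k*(k + k**2)/7) = 3/7 - k/7 - k**2/7 - k*(k + k**2)/7)
u = -1/419509 (u = 1/(-93035 - 326474) = 1/(-419509) = -1/419509 ≈ -2.3837e-6)
-281669/E(-379) + u/f = -281669/(3/7 - 2/7*(-379)**2 - 1/7*(-379) - 1/7*(-379)**3) - 1/419509/(-63785) = -281669/(3/7 - 2/7*143641 + 379/7 - 1/7*(-54439939)) - 1/419509*(-1/63785) = -281669/(3/7 - 287282/7 + 379/7 + 54439939/7) + 1/26758381565 = -281669/54153039/7 + 1/26758381565 = -281669*7/54153039 + 1/26758381565 = -1971683/54153039 + 1/26758381565 = -52759045985070856/1449047680466326035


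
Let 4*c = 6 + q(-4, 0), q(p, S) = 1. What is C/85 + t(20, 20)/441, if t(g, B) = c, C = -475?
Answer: -23923/4284 ≈ -5.5843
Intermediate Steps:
c = 7/4 (c = (6 + 1)/4 = (1/4)*7 = 7/4 ≈ 1.7500)
t(g, B) = 7/4
C/85 + t(20, 20)/441 = -475/85 + (7/4)/441 = -475*1/85 + (7/4)*(1/441) = -95/17 + 1/252 = -23923/4284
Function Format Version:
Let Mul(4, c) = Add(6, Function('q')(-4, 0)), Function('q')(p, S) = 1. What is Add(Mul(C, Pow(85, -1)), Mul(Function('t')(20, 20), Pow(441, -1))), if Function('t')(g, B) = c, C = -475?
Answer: Rational(-23923, 4284) ≈ -5.5843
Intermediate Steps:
c = Rational(7, 4) (c = Mul(Rational(1, 4), Add(6, 1)) = Mul(Rational(1, 4), 7) = Rational(7, 4) ≈ 1.7500)
Function('t')(g, B) = Rational(7, 4)
Add(Mul(C, Pow(85, -1)), Mul(Function('t')(20, 20), Pow(441, -1))) = Add(Mul(-475, Pow(85, -1)), Mul(Rational(7, 4), Pow(441, -1))) = Add(Mul(-475, Rational(1, 85)), Mul(Rational(7, 4), Rational(1, 441))) = Add(Rational(-95, 17), Rational(1, 252)) = Rational(-23923, 4284)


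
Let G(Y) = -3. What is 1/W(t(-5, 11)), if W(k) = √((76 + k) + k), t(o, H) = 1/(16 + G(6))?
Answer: √1430/330 ≈ 0.11459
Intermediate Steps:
t(o, H) = 1/13 (t(o, H) = 1/(16 - 3) = 1/13)
W(k) = √(76 + 2*k)
1/W(t(-5, 11)) = 1/(√(76 + 2*(1/13))) = 1/(√(76 + 2/13)) = 1/(√(990/13)) = 1/(3*√1430/13) = √1430/330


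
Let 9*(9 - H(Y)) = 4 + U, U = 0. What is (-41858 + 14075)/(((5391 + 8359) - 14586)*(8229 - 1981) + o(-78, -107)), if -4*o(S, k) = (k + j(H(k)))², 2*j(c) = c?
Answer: 36006768/6772851889 ≈ 0.0053163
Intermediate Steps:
H(Y) = 77/9 (H(Y) = 9 - (4 + 0)/9 = 9 - ⅑*4 = 9 - 4/9 = 77/9)
j(c) = c/2
o(S, k) = -(77/18 + k)²/4 (o(S, k) = -(k + (½)*(77/9))²/4 = -(k + 77/18)²/4 = -(77/18 + k)²/4)
(-41858 + 14075)/(((5391 + 8359) - 14586)*(8229 - 1981) + o(-78, -107)) = (-41858 + 14075)/(((5391 + 8359) - 14586)*(8229 - 1981) - (77 + 18*(-107))²/1296) = -27783/((13750 - 14586)*6248 - (77 - 1926)²/1296) = -27783/(-836*6248 - 1/1296*(-1849)²) = -27783/(-5223328 - 1/1296*3418801) = -27783/(-5223328 - 3418801/1296) = -27783/(-6772851889/1296) = -27783*(-1296/6772851889) = 36006768/6772851889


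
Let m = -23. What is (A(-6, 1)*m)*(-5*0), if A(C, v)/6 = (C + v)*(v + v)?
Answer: 0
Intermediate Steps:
A(C, v) = 12*v*(C + v) (A(C, v) = 6*((C + v)*(v + v)) = 6*((C + v)*(2*v)) = 6*(2*v*(C + v)) = 12*v*(C + v))
(A(-6, 1)*m)*(-5*0) = ((12*1*(-6 + 1))*(-23))*(-5*0) = ((12*1*(-5))*(-23))*0 = -60*(-23)*0 = 1380*0 = 0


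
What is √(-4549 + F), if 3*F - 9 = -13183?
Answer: I*√80463/3 ≈ 94.553*I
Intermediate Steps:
F = -13174/3 (F = 3 + (⅓)*(-13183) = 3 - 13183/3 = -13174/3 ≈ -4391.3)
√(-4549 + F) = √(-4549 - 13174/3) = √(-26821/3) = I*√80463/3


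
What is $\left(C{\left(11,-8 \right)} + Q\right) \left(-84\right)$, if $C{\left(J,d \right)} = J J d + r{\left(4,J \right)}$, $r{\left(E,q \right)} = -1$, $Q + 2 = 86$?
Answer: $74340$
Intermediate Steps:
$Q = 84$ ($Q = -2 + 86 = 84$)
$C{\left(J,d \right)} = -1 + d J^{2}$ ($C{\left(J,d \right)} = J J d - 1 = J^{2} d - 1 = d J^{2} - 1 = -1 + d J^{2}$)
$\left(C{\left(11,-8 \right)} + Q\right) \left(-84\right) = \left(\left(-1 - 8 \cdot 11^{2}\right) + 84\right) \left(-84\right) = \left(\left(-1 - 968\right) + 84\right) \left(-84\right) = \left(-969 + 84\right) \left(-84\right) = \left(-885\right) \left(-84\right) = 74340$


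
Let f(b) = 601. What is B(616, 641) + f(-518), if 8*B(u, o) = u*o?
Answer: 49958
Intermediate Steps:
B(u, o) = o*u/8 (B(u, o) = (u*o)/8 = (o*u)/8 = o*u/8)
B(616, 641) + f(-518) = (⅛)*641*616 + 601 = 49357 + 601 = 49958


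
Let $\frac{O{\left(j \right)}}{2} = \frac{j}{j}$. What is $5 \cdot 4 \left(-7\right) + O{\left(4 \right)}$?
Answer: $-138$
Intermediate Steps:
$O{\left(j \right)} = 2$ ($O{\left(j \right)} = 2 \frac{j}{j} = 2 \cdot 1 = 2$)
$5 \cdot 4 \left(-7\right) + O{\left(4 \right)} = 5 \cdot 4 \left(-7\right) + 2 = 5 \left(-28\right) + 2 = -140 + 2 = -138$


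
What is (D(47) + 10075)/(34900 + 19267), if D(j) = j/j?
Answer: 10076/54167 ≈ 0.18602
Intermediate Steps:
D(j) = 1
(D(47) + 10075)/(34900 + 19267) = (1 + 10075)/(34900 + 19267) = 10076/54167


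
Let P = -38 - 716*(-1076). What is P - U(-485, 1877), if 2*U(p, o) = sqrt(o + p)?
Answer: 770378 - 2*sqrt(87) ≈ 7.7036e+5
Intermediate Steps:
U(p, o) = sqrt(o + p)/2
P = 770378 (P = -38 + 770416 = 770378)
P - U(-485, 1877) = 770378 - sqrt(1877 - 485)/2 = 770378 - sqrt(1392)/2 = 770378 - 4*sqrt(87)/2 = 770378 - 2*sqrt(87)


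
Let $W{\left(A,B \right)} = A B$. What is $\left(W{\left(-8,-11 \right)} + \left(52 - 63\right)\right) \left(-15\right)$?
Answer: $-1155$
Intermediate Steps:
$\left(W{\left(-8,-11 \right)} + \left(52 - 63\right)\right) \left(-15\right) = \left(\left(-8\right) \left(-11\right) + \left(52 - 63\right)\right) \left(-15\right) = \left(88 + \left(52 - 63\right)\right) \left(-15\right) = \left(88 - 11\right) \left(-15\right) = 77 \left(-15\right) = -1155$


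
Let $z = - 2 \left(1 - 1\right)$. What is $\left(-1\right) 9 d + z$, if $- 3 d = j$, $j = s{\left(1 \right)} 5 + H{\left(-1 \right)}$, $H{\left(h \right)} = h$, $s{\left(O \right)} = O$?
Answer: $12$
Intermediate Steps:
$z = 0$ ($z = \left(-2\right) 0 = 0$)
$j = 4$ ($j = 1 \cdot 5 - 1 = 5 - 1 = 4$)
$d = - \frac{4}{3}$ ($d = \left(- \frac{1}{3}\right) 4 = - \frac{4}{3} \approx -1.3333$)
$\left(-1\right) 9 d + z = \left(-1\right) 9 \left(- \frac{4}{3}\right) + 0 = \left(-9\right) \left(- \frac{4}{3}\right) + 0 = 12 + 0 = 12$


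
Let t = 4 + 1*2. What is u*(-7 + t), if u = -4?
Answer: 4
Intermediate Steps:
t = 6 (t = 4 + 2 = 6)
u*(-7 + t) = -4*(-7 + 6) = -4*(-1) = 4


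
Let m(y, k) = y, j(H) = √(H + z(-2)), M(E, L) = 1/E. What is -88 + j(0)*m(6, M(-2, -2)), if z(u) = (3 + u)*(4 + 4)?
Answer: -88 + 12*√2 ≈ -71.029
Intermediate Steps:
z(u) = 24 + 8*u (z(u) = (3 + u)*8 = 24 + 8*u)
j(H) = √(8 + H) (j(H) = √(H + (24 + 8*(-2))) = √(H + (24 - 16)) = √(H + 8) = √(8 + H))
-88 + j(0)*m(6, M(-2, -2)) = -88 + √(8 + 0)*6 = -88 + √8*6 = -88 + (2*√2)*6 = -88 + 12*√2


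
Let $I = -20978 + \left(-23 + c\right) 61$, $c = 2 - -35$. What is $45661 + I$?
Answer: $25537$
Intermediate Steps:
$c = 37$ ($c = 2 + 35 = 37$)
$I = -20124$ ($I = -20978 + \left(-23 + 37\right) 61 = -20978 + 14 \cdot 61 = -20978 + 854 = -20124$)
$45661 + I = 45661 - 20124 = 25537$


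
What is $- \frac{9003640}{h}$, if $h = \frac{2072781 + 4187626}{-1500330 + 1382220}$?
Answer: $\frac{1063419920400}{6260407} \approx 1.6986 \cdot 10^{5}$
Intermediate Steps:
$h = - \frac{6260407}{118110}$ ($h = \frac{6260407}{-118110} = 6260407 \left(- \frac{1}{118110}\right) = - \frac{6260407}{118110} \approx -53.005$)
$- \frac{9003640}{h} = - \frac{9003640}{- \frac{6260407}{118110}} = \left(-9003640\right) \left(- \frac{118110}{6260407}\right) = \frac{1063419920400}{6260407}$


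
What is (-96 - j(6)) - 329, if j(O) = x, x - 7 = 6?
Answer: -438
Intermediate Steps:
x = 13 (x = 7 + 6 = 13)
j(O) = 13
(-96 - j(6)) - 329 = (-96 - 1*13) - 329 = (-96 - 13) - 329 = -109 - 329 = -438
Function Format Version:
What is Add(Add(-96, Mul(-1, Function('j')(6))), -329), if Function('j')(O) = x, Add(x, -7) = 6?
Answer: -438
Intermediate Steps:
x = 13 (x = Add(7, 6) = 13)
Function('j')(O) = 13
Add(Add(-96, Mul(-1, Function('j')(6))), -329) = Add(Add(-96, Mul(-1, 13)), -329) = Add(Add(-96, -13), -329) = Add(-109, -329) = -438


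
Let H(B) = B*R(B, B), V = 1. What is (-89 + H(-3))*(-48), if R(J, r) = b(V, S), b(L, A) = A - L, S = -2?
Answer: 3840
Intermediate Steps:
R(J, r) = -3 (R(J, r) = -2 - 1*1 = -2 - 1 = -3)
H(B) = -3*B (H(B) = B*(-3) = -3*B)
(-89 + H(-3))*(-48) = (-89 - 3*(-3))*(-48) = (-89 + 9)*(-48) = -80*(-48) = 3840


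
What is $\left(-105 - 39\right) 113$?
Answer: $-16272$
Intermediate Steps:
$\left(-105 - 39\right) 113 = \left(-144\right) 113 = -16272$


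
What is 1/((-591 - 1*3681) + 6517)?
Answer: 1/2245 ≈ 0.00044543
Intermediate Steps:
1/((-591 - 1*3681) + 6517) = 1/((-591 - 3681) + 6517) = 1/(-4272 + 6517) = 1/2245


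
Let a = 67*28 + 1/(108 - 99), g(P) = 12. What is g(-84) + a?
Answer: 16993/9 ≈ 1888.1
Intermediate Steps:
a = 16885/9 (a = 1876 + 1/9 = 16885/9 ≈ 1876.1)
g(-84) + a = 12 + 16885/9 = 16993/9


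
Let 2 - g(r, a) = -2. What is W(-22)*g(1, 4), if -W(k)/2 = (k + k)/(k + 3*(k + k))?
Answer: -16/7 ≈ -2.2857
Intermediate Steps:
g(r, a) = 4 (g(r, a) = 2 - 1*(-2) = 2 + 2 = 4)
W(k) = -4/7 (W(k) = -2*(k + k)/(k + 3*(k + k)) = -2*2*k/(k + 3*(2*k)) = -2*2*k/(k + 6*k) = -2*2*k/(7*k) = -2*2*k*1/(7*k) = -2*2/7 = -4/7)
W(-22)*g(1, 4) = -4/7*4 = -16/7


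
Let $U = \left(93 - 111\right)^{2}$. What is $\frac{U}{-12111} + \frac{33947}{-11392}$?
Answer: $- \frac{138274375}{45989504} \approx -3.0066$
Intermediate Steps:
$U = 324$ ($U = \left(-18\right)^{2} = 324$)
$\frac{U}{-12111} + \frac{33947}{-11392} = \frac{324}{-12111} + \frac{33947}{-11392} = 324 \left(- \frac{1}{12111}\right) + 33947 \left(- \frac{1}{11392}\right) = - \frac{108}{4037} - \frac{33947}{11392} = - \frac{138274375}{45989504}$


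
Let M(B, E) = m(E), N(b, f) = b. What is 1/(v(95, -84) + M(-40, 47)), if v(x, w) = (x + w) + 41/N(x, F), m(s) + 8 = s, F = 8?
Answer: 95/4791 ≈ 0.019829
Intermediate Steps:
m(s) = -8 + s
M(B, E) = -8 + E
v(x, w) = w + x + 41/x (v(x, w) = (x + w) + 41/x = (w + x) + 41/x = w + x + 41/x)
1/(v(95, -84) + M(-40, 47)) = 1/((-84 + 95 + 41/95) + (-8 + 47)) = 1/((-84 + 95 + 41*(1/95)) + 39) = 1/((-84 + 95 + 41/95) + 39) = 1/(1086/95 + 39) = 1/(4791/95) = 95/4791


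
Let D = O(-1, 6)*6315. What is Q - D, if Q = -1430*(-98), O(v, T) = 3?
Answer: 121195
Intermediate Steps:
Q = 140140
D = 18945 (D = 3*6315 = 18945)
Q - D = 140140 - 1*18945 = 140140 - 18945 = 121195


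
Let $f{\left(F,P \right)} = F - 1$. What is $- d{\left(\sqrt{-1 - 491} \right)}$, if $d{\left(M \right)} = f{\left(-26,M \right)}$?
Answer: $27$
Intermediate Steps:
$f{\left(F,P \right)} = -1 + F$
$d{\left(M \right)} = -27$ ($d{\left(M \right)} = -1 - 26 = -27$)
$- d{\left(\sqrt{-1 - 491} \right)} = \left(-1\right) \left(-27\right) = 27$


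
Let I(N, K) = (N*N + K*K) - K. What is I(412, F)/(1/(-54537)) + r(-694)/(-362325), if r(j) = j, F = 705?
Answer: -13161503585234906/362325 ≈ -3.6325e+10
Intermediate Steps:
I(N, K) = K² + N² - K (I(N, K) = (N² + K²) - K = (K² + N²) - K = K² + N² - K)
I(412, F)/(1/(-54537)) + r(-694)/(-362325) = (705² + 412² - 1*705)/(1/(-54537)) - 694/(-362325) = (497025 + 169744 - 705)/(-1/54537) - 694*(-1/362325) = 666064*(-54537) + 694/362325 = -36325132368 + 694/362325 = -13161503585234906/362325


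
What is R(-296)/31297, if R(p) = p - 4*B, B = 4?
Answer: -312/31297 ≈ -0.0099690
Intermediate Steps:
R(p) = -16 + p (R(p) = p - 4*4 = p - 16 = -16 + p)
R(-296)/31297 = (-16 - 296)/31297 = -312*1/31297 = -312/31297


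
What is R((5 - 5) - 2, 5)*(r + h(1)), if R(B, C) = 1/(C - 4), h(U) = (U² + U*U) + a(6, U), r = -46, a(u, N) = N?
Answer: -43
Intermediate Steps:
h(U) = U + 2*U² (h(U) = (U² + U*U) + U = (U² + U²) + U = 2*U² + U = U + 2*U²)
R(B, C) = 1/(-4 + C)
R((5 - 5) - 2, 5)*(r + h(1)) = (-46 + 1*(1 + 2*1))/(-4 + 5) = (-46 + 1*(1 + 2))/1 = 1*(-46 + 1*3) = 1*(-46 + 3) = 1*(-43) = -43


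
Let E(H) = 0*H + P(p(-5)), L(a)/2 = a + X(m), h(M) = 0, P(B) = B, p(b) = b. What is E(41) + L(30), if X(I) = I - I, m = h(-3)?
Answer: 55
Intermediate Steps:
m = 0
X(I) = 0
L(a) = 2*a (L(a) = 2*(a + 0) = 2*a)
E(H) = -5 (E(H) = 0*H - 5 = 0 - 5 = -5)
E(41) + L(30) = -5 + 2*30 = -5 + 60 = 55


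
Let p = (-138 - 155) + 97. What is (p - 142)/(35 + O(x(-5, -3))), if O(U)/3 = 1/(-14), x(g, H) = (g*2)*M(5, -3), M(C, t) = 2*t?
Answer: -4732/487 ≈ -9.7166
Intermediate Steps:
x(g, H) = -12*g (x(g, H) = (g*2)*(2*(-3)) = (2*g)*(-6) = -12*g)
p = -196 (p = -293 + 97 = -196)
O(U) = -3/14 (O(U) = 3/(-14) = 3*(-1/14) = -3/14)
(p - 142)/(35 + O(x(-5, -3))) = (-196 - 142)/(35 - 3/14) = -338/487/14 = -338*14/487 = -4732/487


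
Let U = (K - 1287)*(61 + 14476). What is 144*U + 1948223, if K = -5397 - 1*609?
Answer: -15264692881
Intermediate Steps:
K = -6006 (K = -5397 - 609 = -6006)
U = -106018341 (U = (-6006 - 1287)*(61 + 14476) = -7293*14537 = -106018341)
144*U + 1948223 = 144*(-106018341) + 1948223 = -15266641104 + 1948223 = -15264692881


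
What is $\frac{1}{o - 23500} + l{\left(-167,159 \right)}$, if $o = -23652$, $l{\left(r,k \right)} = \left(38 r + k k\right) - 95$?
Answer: $\frac{888343679}{47152} \approx 18840.0$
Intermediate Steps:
$l{\left(r,k \right)} = -95 + k^{2} + 38 r$ ($l{\left(r,k \right)} = \left(38 r + k^{2}\right) - 95 = \left(k^{2} + 38 r\right) - 95 = -95 + k^{2} + 38 r$)
$\frac{1}{o - 23500} + l{\left(-167,159 \right)} = \frac{1}{-23652 - 23500} + \left(-95 + 159^{2} + 38 \left(-167\right)\right) = \frac{1}{-47152} - -18840 = - \frac{1}{47152} + 18840 = \frac{888343679}{47152}$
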